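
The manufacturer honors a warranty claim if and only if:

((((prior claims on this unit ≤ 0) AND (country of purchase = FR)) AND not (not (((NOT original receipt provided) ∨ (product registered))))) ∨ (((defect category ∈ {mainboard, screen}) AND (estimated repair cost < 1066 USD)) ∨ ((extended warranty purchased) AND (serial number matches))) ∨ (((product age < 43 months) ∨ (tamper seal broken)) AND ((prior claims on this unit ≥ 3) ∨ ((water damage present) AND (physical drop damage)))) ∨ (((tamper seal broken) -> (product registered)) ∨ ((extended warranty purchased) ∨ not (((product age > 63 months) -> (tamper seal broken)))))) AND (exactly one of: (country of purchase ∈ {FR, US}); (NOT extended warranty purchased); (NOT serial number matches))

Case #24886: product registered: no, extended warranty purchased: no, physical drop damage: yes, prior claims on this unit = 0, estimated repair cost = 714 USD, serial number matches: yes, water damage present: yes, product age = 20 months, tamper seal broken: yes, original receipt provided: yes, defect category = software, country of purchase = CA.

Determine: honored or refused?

Atomic conditions:
  prior claims on this unit ≤ 0: 0 ≤ 0 is true
  country of purchase = FR: CA == FR is false
  NOT original receipt provided: yes → false
  product registered: no → false
  defect category ∈ {mainboard, screen}: software is not in the set → false
  estimated repair cost < 1066 USD: 714 < 1066 is true
  extended warranty purchased: no → false
  serial number matches: yes → true
  product age < 43 months: 20 < 43 is true
  tamper seal broken: yes → true
  prior claims on this unit ≥ 3: 0 ≥ 3 is false
  water damage present: yes → true
  physical drop damage: yes → true
  product age > 63 months: 20 > 63 is false
  country of purchase ∈ {FR, US}: CA is not in the set → false
  NOT extended warranty purchased: no → true
  NOT serial number matches: yes → false
Combine:
[1.1.1] true AND false = false
[1.1.2.1.1] false OR false = false
[1.1.2.1] NOT false = true
[1.1.2] NOT true = false
[1.1] false AND false = false
[1.2.1] false AND true = false
[1.2.2] false AND true = false
[1.2] false OR false = false
[1.3.1] true OR true = true
[1.3.2.2] true AND true = true
[1.3.2] false OR true = true
[1.3] true AND true = true
[1.4.1] true → false = false
[1.4.2.2.1] false → true (antecedent false ⇒ implication holds) = true
[1.4.2.2] NOT true = false
[1.4.2] false OR false = false
[1.4] false OR false = false
[1] false OR false OR true OR false = true
[2] exactly-one(false, true, false) = true
[root] true AND true = true
Overall: true → honored

Honored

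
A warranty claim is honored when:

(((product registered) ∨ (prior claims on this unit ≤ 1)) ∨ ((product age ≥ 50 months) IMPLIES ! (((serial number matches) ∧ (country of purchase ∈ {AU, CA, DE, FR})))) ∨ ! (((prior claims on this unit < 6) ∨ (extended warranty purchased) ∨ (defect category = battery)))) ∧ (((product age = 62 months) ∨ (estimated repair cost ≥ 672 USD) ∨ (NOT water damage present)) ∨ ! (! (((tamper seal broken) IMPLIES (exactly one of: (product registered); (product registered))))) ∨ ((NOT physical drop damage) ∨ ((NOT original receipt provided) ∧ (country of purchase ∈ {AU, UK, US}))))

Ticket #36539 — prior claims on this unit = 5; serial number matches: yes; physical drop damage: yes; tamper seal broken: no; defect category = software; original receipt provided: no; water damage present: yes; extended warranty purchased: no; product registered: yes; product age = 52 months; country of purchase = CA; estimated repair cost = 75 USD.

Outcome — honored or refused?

Atomic conditions:
  product registered: yes → true
  prior claims on this unit ≤ 1: 5 ≤ 1 is false
  product age ≥ 50 months: 52 ≥ 50 is true
  serial number matches: yes → true
  country of purchase ∈ {AU, CA, DE, FR}: CA is in the set → true
  prior claims on this unit < 6: 5 < 6 is true
  extended warranty purchased: no → false
  defect category = battery: software == battery is false
  product age = 62 months: 52 == 62 is false
  estimated repair cost ≥ 672 USD: 75 ≥ 672 is false
  NOT water damage present: yes → false
  tamper seal broken: no → false
  NOT physical drop damage: yes → false
  NOT original receipt provided: no → true
  country of purchase ∈ {AU, UK, US}: CA is not in the set → false
Combine:
[1.1] true OR false = true
[1.2.2.1] true AND true = true
[1.2.2] NOT true = false
[1.2] true → false = false
[1.3.1] true OR false OR false = true
[1.3] NOT true = false
[1] true OR false OR false = true
[2.1] false OR false OR false = false
[2.2.1.1.2] exactly-one(true, true) = false
[2.2.1.1] false → false (antecedent false ⇒ implication holds) = true
[2.2.1] NOT true = false
[2.2] NOT false = true
[2.3.2] true AND false = false
[2.3] false OR false = false
[2] false OR true OR false = true
[root] true AND true = true
Overall: true → honored

Honored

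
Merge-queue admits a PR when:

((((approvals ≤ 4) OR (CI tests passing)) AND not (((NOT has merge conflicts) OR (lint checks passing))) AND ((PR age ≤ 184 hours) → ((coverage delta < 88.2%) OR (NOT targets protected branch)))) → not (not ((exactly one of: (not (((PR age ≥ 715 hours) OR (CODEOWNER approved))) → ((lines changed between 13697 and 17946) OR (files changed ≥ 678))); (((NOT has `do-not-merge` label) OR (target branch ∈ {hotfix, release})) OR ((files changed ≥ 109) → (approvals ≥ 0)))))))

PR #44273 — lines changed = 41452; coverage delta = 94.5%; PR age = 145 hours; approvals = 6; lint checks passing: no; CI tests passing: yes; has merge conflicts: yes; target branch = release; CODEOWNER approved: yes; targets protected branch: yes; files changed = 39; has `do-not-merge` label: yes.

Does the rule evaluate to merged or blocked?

Merged

Atomic conditions:
  approvals ≤ 4: 6 ≤ 4 is false
  CI tests passing: yes → true
  NOT has merge conflicts: yes → false
  lint checks passing: no → false
  PR age ≤ 184 hours: 145 ≤ 184 is true
  coverage delta < 88.2%: 94.5 < 88.2 is false
  NOT targets protected branch: yes → false
  PR age ≥ 715 hours: 145 ≥ 715 is false
  CODEOWNER approved: yes → true
  lines changed between 13697 and 17946: 41452 in [13697, 17946] is false
  files changed ≥ 678: 39 ≥ 678 is false
  NOT has `do-not-merge` label: yes → false
  target branch ∈ {hotfix, release}: release is in the set → true
  files changed ≥ 109: 39 ≥ 109 is false
  approvals ≥ 0: 6 ≥ 0 is true
Combine:
[1.1] false OR true = true
[1.2.1] false OR false = false
[1.2] NOT false = true
[1.3.2] false OR false = false
[1.3] true → false = false
[1] true AND true AND false = false
[2.1.1.1.1.1] false OR true = true
[2.1.1.1.1] NOT true = false
[2.1.1.1.2] false OR false = false
[2.1.1.1] false → false (antecedent false ⇒ implication holds) = true
[2.1.1.2.1] false OR true = true
[2.1.1.2.2] false → true (antecedent false ⇒ implication holds) = true
[2.1.1.2] true OR true = true
[2.1.1] exactly-one(true, true) = false
[2.1] NOT false = true
[2] NOT true = false
[root] false → false (antecedent false ⇒ implication holds) = true
Overall: true → merged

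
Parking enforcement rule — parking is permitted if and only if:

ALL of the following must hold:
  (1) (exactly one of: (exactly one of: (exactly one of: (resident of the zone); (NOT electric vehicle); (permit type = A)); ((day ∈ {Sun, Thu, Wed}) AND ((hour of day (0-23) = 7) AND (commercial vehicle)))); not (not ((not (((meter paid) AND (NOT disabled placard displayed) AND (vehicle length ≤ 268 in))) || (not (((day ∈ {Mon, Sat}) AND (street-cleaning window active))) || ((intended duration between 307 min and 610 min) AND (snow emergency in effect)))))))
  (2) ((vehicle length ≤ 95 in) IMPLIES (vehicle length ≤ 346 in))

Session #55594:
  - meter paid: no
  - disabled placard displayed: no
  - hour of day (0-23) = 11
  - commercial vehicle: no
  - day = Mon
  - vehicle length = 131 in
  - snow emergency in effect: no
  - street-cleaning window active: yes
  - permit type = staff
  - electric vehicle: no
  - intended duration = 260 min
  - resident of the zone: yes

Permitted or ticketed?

Permitted

Atomic conditions:
  resident of the zone: yes → true
  NOT electric vehicle: no → true
  permit type = A: staff == A is false
  day ∈ {Sun, Thu, Wed}: Mon is not in the set → false
  hour of day (0-23) = 7: 11 == 7 is false
  commercial vehicle: no → false
  meter paid: no → false
  NOT disabled placard displayed: no → true
  vehicle length ≤ 268 in: 131 ≤ 268 is true
  day ∈ {Mon, Sat}: Mon is in the set → true
  street-cleaning window active: yes → true
  intended duration between 307 min and 610 min: 260 in [307, 610] is false
  snow emergency in effect: no → false
  vehicle length ≤ 95 in: 131 ≤ 95 is false
  vehicle length ≤ 346 in: 131 ≤ 346 is true
Combine:
[1.1.1] exactly-one(true, true, false) = false
[1.1.2.2] false AND false = false
[1.1.2] false AND false = false
[1.1] exactly-one(false, false) = false
[1.2.1.1.1.1] false AND true AND true = false
[1.2.1.1.1] NOT false = true
[1.2.1.1.2.1.1] true AND true = true
[1.2.1.1.2.1] NOT true = false
[1.2.1.1.2.2] false AND false = false
[1.2.1.1.2] false OR false = false
[1.2.1.1] true OR false = true
[1.2.1] NOT true = false
[1.2] NOT false = true
[1] exactly-one(false, true) = true
[2] false → true (antecedent false ⇒ implication holds) = true
[root] true AND true = true
Overall: true → permitted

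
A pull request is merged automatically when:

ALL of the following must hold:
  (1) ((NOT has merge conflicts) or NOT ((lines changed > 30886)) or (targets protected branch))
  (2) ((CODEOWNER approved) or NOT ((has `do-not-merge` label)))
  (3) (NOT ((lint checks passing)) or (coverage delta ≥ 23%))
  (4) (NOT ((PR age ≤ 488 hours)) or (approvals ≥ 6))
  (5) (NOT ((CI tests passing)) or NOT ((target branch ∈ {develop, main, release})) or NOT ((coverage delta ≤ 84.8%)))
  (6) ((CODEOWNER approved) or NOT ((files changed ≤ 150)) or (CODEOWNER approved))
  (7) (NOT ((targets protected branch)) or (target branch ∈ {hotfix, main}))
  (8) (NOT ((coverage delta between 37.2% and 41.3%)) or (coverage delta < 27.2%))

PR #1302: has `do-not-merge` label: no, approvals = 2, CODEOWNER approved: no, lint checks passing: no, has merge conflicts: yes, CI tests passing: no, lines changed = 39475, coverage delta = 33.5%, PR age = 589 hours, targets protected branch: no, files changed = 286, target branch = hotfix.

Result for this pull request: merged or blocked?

Atomic conditions:
  NOT has merge conflicts: yes → false
  lines changed > 30886: 39475 > 30886 is true
  targets protected branch: no → false
  CODEOWNER approved: no → false
  has `do-not-merge` label: no → false
  lint checks passing: no → false
  coverage delta ≥ 23%: 33.5 ≥ 23 is true
  PR age ≤ 488 hours: 589 ≤ 488 is false
  approvals ≥ 6: 2 ≥ 6 is false
  CI tests passing: no → false
  target branch ∈ {develop, main, release}: hotfix is not in the set → false
  coverage delta ≤ 84.8%: 33.5 ≤ 84.8 is true
  files changed ≤ 150: 286 ≤ 150 is false
  target branch ∈ {hotfix, main}: hotfix is in the set → true
  coverage delta between 37.2% and 41.3%: 33.5 in [37.2, 41.3] is false
  coverage delta < 27.2%: 33.5 < 27.2 is false
Combine:
[1.2] NOT true = false
[1] false OR false OR false = false
[2.2] NOT false = true
[2] false OR true = true
[3.1] NOT false = true
[3] true OR true = true
[4.1] NOT false = true
[4] true OR false = true
[5.1] NOT false = true
[5.2] NOT false = true
[5.3] NOT true = false
[5] true OR true OR false = true
[6.2] NOT false = true
[6] false OR true OR false = true
[7.1] NOT false = true
[7] true OR true = true
[8.1] NOT false = true
[8] true OR false = true
[root] false AND true AND true AND true AND true AND true AND true AND true = false
Overall: false → blocked

Blocked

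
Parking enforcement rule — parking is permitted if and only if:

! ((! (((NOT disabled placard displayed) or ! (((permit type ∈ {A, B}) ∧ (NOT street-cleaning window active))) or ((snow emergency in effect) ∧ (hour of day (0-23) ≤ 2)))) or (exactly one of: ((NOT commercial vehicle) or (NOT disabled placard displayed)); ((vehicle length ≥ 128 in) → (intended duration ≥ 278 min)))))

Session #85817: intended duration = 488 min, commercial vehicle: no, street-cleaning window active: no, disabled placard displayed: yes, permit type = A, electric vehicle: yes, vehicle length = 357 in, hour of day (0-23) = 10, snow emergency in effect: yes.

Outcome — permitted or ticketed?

Atomic conditions:
  NOT disabled placard displayed: yes → false
  permit type ∈ {A, B}: A is in the set → true
  NOT street-cleaning window active: no → true
  snow emergency in effect: yes → true
  hour of day (0-23) ≤ 2: 10 ≤ 2 is false
  NOT commercial vehicle: no → true
  vehicle length ≥ 128 in: 357 ≥ 128 is true
  intended duration ≥ 278 min: 488 ≥ 278 is true
Combine:
[1.1.1.2.1] true AND true = true
[1.1.1.2] NOT true = false
[1.1.1.3] true AND false = false
[1.1.1] false OR false OR false = false
[1.1] NOT false = true
[1.2.1] true OR false = true
[1.2.2] true → true = true
[1.2] exactly-one(true, true) = false
[1] true OR false = true
[root] NOT true = false
Overall: false → ticketed

Ticketed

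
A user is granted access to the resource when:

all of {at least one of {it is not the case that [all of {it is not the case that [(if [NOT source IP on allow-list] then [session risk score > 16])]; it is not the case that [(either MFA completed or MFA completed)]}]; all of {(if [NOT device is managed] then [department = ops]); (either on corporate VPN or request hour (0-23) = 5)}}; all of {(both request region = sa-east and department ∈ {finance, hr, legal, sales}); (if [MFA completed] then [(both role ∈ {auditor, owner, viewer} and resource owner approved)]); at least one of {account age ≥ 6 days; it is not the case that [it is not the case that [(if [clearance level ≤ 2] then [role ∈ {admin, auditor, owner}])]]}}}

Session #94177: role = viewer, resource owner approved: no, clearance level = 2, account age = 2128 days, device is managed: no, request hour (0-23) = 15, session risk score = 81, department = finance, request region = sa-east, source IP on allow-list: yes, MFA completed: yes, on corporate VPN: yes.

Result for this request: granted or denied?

Atomic conditions:
  NOT source IP on allow-list: yes → false
  session risk score > 16: 81 > 16 is true
  MFA completed: yes → true
  NOT device is managed: no → true
  department = ops: finance == ops is false
  on corporate VPN: yes → true
  request hour (0-23) = 5: 15 == 5 is false
  request region = sa-east: sa-east == sa-east is true
  department ∈ {finance, hr, legal, sales}: finance is in the set → true
  role ∈ {auditor, owner, viewer}: viewer is in the set → true
  resource owner approved: no → false
  account age ≥ 6 days: 2128 ≥ 6 is true
  clearance level ≤ 2: 2 ≤ 2 is true
  role ∈ {admin, auditor, owner}: viewer is not in the set → false
Combine:
[1.1.1.1.1] false → true (antecedent false ⇒ implication holds) = true
[1.1.1.1] NOT true = false
[1.1.1.2.1] true OR true = true
[1.1.1.2] NOT true = false
[1.1.1] false AND false = false
[1.1] NOT false = true
[1.2.1] true → false = false
[1.2.2] true OR false = true
[1.2] false AND true = false
[1] true OR false = true
[2.1] true AND true = true
[2.2.2] true AND false = false
[2.2] true → false = false
[2.3.2.1.1] true → false = false
[2.3.2.1] NOT false = true
[2.3.2] NOT true = false
[2.3] true OR false = true
[2] true AND false AND true = false
[root] true AND false = false
Overall: false → denied

Denied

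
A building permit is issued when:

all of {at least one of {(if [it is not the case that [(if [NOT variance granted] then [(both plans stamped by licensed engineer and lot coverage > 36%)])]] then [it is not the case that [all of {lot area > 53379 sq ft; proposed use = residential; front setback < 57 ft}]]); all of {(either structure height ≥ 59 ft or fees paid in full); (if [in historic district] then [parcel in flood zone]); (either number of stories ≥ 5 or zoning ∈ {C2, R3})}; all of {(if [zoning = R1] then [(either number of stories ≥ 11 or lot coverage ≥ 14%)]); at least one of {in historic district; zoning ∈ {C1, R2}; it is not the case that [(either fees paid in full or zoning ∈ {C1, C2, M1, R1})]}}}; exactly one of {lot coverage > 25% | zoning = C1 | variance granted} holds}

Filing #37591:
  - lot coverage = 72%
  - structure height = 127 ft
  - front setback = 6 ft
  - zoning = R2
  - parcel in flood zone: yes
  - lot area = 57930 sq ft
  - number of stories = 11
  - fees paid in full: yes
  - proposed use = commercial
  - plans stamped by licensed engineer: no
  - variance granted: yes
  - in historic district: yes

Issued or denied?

Atomic conditions:
  NOT variance granted: yes → false
  plans stamped by licensed engineer: no → false
  lot coverage > 36%: 72 > 36 is true
  lot area > 53379 sq ft: 57930 > 53379 is true
  proposed use = residential: commercial == residential is false
  front setback < 57 ft: 6 < 57 is true
  structure height ≥ 59 ft: 127 ≥ 59 is true
  fees paid in full: yes → true
  in historic district: yes → true
  parcel in flood zone: yes → true
  number of stories ≥ 5: 11 ≥ 5 is true
  zoning ∈ {C2, R3}: R2 is not in the set → false
  zoning = R1: R2 == R1 is false
  number of stories ≥ 11: 11 ≥ 11 is true
  lot coverage ≥ 14%: 72 ≥ 14 is true
  zoning ∈ {C1, R2}: R2 is in the set → true
  zoning ∈ {C1, C2, M1, R1}: R2 is not in the set → false
  lot coverage > 25%: 72 > 25 is true
  zoning = C1: R2 == C1 is false
  variance granted: yes → true
Combine:
[1.1.1.1.2] false AND true = false
[1.1.1.1] false → false (antecedent false ⇒ implication holds) = true
[1.1.1] NOT true = false
[1.1.2.1] true AND false AND true = false
[1.1.2] NOT false = true
[1.1] false → true (antecedent false ⇒ implication holds) = true
[1.2.1] true OR true = true
[1.2.2] true → true = true
[1.2.3] true OR false = true
[1.2] true AND true AND true = true
[1.3.1.2] true OR true = true
[1.3.1] false → true (antecedent false ⇒ implication holds) = true
[1.3.2.3.1] true OR false = true
[1.3.2.3] NOT true = false
[1.3.2] true OR true OR false = true
[1.3] true AND true = true
[1] true OR true OR true = true
[2] exactly-one(true, false, true) = false
[root] true AND false = false
Overall: false → denied

Denied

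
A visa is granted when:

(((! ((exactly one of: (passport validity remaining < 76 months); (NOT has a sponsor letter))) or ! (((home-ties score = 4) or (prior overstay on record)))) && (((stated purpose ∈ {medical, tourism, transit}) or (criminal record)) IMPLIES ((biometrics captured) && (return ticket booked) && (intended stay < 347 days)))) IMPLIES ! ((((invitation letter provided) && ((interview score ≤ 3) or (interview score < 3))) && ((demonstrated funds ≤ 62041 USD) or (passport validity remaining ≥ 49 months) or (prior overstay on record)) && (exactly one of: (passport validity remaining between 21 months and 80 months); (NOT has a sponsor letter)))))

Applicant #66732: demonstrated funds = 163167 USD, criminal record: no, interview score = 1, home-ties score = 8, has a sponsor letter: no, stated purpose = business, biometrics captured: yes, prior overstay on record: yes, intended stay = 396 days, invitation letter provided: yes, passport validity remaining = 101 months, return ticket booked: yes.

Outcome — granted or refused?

Granted

Atomic conditions:
  passport validity remaining < 76 months: 101 < 76 is false
  NOT has a sponsor letter: no → true
  home-ties score = 4: 8 == 4 is false
  prior overstay on record: yes → true
  stated purpose ∈ {medical, tourism, transit}: business is not in the set → false
  criminal record: no → false
  biometrics captured: yes → true
  return ticket booked: yes → true
  intended stay < 347 days: 396 < 347 is false
  invitation letter provided: yes → true
  interview score ≤ 3: 1 ≤ 3 is true
  interview score < 3: 1 < 3 is true
  demonstrated funds ≤ 62041 USD: 163167 ≤ 62041 is false
  passport validity remaining ≥ 49 months: 101 ≥ 49 is true
  passport validity remaining between 21 months and 80 months: 101 in [21, 80] is false
Combine:
[1.1.1.1] exactly-one(false, true) = true
[1.1.1] NOT true = false
[1.1.2.1] false OR true = true
[1.1.2] NOT true = false
[1.1] false OR false = false
[1.2.1] false OR false = false
[1.2.2] true AND true AND false = false
[1.2] false → false (antecedent false ⇒ implication holds) = true
[1] false AND true = false
[2.1.1.2] true OR true = true
[2.1.1] true AND true = true
[2.1.2] false OR true OR true = true
[2.1.3] exactly-one(false, true) = true
[2.1] true AND true AND true = true
[2] NOT true = false
[root] false → false (antecedent false ⇒ implication holds) = true
Overall: true → granted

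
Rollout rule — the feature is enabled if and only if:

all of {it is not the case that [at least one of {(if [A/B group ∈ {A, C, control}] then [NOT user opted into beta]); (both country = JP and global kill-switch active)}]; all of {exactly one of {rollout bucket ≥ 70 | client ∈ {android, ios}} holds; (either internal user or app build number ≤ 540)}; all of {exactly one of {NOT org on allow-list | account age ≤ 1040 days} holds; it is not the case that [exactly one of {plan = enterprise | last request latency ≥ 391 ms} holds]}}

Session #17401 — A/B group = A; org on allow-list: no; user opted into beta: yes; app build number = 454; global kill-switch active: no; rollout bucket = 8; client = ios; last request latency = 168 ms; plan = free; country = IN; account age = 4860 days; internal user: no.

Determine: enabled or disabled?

Atomic conditions:
  A/B group ∈ {A, C, control}: A is in the set → true
  NOT user opted into beta: yes → false
  country = JP: IN == JP is false
  global kill-switch active: no → false
  rollout bucket ≥ 70: 8 ≥ 70 is false
  client ∈ {android, ios}: ios is in the set → true
  internal user: no → false
  app build number ≤ 540: 454 ≤ 540 is true
  NOT org on allow-list: no → true
  account age ≤ 1040 days: 4860 ≤ 1040 is false
  plan = enterprise: free == enterprise is false
  last request latency ≥ 391 ms: 168 ≥ 391 is false
Combine:
[1.1.1] true → false = false
[1.1.2] false AND false = false
[1.1] false OR false = false
[1] NOT false = true
[2.1] exactly-one(false, true) = true
[2.2] false OR true = true
[2] true AND true = true
[3.1] exactly-one(true, false) = true
[3.2.1] exactly-one(false, false) = false
[3.2] NOT false = true
[3] true AND true = true
[root] true AND true AND true = true
Overall: true → enabled

Enabled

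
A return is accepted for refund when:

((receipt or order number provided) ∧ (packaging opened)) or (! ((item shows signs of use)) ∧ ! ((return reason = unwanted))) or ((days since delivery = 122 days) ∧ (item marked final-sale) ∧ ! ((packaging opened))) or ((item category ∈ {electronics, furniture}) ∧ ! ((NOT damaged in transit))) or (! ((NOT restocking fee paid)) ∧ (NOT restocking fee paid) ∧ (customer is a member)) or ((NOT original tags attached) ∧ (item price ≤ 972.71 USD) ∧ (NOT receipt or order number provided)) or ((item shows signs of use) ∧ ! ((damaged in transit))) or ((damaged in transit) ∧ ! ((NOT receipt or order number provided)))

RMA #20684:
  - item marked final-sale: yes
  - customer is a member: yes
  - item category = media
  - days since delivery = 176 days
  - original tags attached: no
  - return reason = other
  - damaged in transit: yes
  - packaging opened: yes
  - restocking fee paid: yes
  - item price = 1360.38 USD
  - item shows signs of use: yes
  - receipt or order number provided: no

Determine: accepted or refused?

Atomic conditions:
  receipt or order number provided: no → false
  packaging opened: yes → true
  item shows signs of use: yes → true
  return reason = unwanted: other == unwanted is false
  days since delivery = 122 days: 176 == 122 is false
  item marked final-sale: yes → true
  item category ∈ {electronics, furniture}: media is not in the set → false
  NOT damaged in transit: yes → false
  NOT restocking fee paid: yes → false
  customer is a member: yes → true
  NOT original tags attached: no → true
  item price ≤ 972.71 USD: 1360.38 ≤ 972.71 is false
  NOT receipt or order number provided: no → true
  damaged in transit: yes → true
Combine:
[1] false AND true = false
[2.1] NOT true = false
[2.2] NOT false = true
[2] false AND true = false
[3.3] NOT true = false
[3] false AND true AND false = false
[4.2] NOT false = true
[4] false AND true = false
[5.1] NOT false = true
[5] true AND false AND true = false
[6] true AND false AND true = false
[7.2] NOT true = false
[7] true AND false = false
[8.2] NOT true = false
[8] true AND false = false
[root] false OR false OR false OR false OR false OR false OR false OR false = false
Overall: false → refused

Refused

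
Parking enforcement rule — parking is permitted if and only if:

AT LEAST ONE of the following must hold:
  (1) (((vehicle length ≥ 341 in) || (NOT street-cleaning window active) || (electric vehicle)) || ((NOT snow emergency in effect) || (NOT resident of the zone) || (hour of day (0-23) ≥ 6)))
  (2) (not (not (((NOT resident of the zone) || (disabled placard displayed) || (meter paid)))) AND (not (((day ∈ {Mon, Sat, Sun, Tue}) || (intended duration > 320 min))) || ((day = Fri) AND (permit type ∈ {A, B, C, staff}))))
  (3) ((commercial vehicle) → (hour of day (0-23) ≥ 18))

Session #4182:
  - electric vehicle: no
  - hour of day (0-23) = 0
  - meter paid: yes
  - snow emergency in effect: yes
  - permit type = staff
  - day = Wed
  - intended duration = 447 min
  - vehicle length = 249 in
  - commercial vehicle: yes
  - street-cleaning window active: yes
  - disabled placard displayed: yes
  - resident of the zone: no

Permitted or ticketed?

Atomic conditions:
  vehicle length ≥ 341 in: 249 ≥ 341 is false
  NOT street-cleaning window active: yes → false
  electric vehicle: no → false
  NOT snow emergency in effect: yes → false
  NOT resident of the zone: no → true
  hour of day (0-23) ≥ 6: 0 ≥ 6 is false
  disabled placard displayed: yes → true
  meter paid: yes → true
  day ∈ {Mon, Sat, Sun, Tue}: Wed is not in the set → false
  intended duration > 320 min: 447 > 320 is true
  day = Fri: Wed == Fri is false
  permit type ∈ {A, B, C, staff}: staff is in the set → true
  commercial vehicle: yes → true
  hour of day (0-23) ≥ 18: 0 ≥ 18 is false
Combine:
[1.1] false OR false OR false = false
[1.2] false OR true OR false = true
[1] false OR true = true
[2.1.1.1] true OR true OR true = true
[2.1.1] NOT true = false
[2.1] NOT false = true
[2.2.1.1] false OR true = true
[2.2.1] NOT true = false
[2.2.2] false AND true = false
[2.2] false OR false = false
[2] true AND false = false
[3] true → false = false
[root] true OR false OR false = true
Overall: true → permitted

Permitted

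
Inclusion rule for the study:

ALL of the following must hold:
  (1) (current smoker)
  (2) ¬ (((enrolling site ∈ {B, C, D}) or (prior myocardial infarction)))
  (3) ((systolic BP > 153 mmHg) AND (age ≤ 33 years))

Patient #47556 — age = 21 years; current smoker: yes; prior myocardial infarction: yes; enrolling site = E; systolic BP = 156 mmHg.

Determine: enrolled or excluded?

Excluded

Atomic conditions:
  current smoker: yes → true
  enrolling site ∈ {B, C, D}: E is not in the set → false
  prior myocardial infarction: yes → true
  systolic BP > 153 mmHg: 156 > 153 is true
  age ≤ 33 years: 21 ≤ 33 is true
Combine:
[2.1] false OR true = true
[2] NOT true = false
[3] true AND true = true
[root] true AND false AND true = false
Overall: false → excluded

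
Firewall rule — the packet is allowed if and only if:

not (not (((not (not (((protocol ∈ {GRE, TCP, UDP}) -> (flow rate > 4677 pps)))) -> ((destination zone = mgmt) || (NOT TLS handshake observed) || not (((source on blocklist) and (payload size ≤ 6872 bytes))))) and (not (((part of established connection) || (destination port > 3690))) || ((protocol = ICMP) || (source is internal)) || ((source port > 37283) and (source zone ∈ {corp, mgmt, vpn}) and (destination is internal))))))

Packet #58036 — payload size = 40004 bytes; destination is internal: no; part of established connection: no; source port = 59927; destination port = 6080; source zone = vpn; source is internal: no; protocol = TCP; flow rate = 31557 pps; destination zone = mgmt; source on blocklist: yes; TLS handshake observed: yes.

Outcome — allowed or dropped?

Dropped

Atomic conditions:
  protocol ∈ {GRE, TCP, UDP}: TCP is in the set → true
  flow rate > 4677 pps: 31557 > 4677 is true
  destination zone = mgmt: mgmt == mgmt is true
  NOT TLS handshake observed: yes → false
  source on blocklist: yes → true
  payload size ≤ 6872 bytes: 40004 ≤ 6872 is false
  part of established connection: no → false
  destination port > 3690: 6080 > 3690 is true
  protocol = ICMP: TCP == ICMP is false
  source is internal: no → false
  source port > 37283: 59927 > 37283 is true
  source zone ∈ {corp, mgmt, vpn}: vpn is in the set → true
  destination is internal: no → false
Combine:
[1.1.1.1.1.1] true → true = true
[1.1.1.1.1] NOT true = false
[1.1.1.1] NOT false = true
[1.1.1.2.3.1] true AND false = false
[1.1.1.2.3] NOT false = true
[1.1.1.2] true OR false OR true = true
[1.1.1] true → true = true
[1.1.2.1.1] false OR true = true
[1.1.2.1] NOT true = false
[1.1.2.2] false OR false = false
[1.1.2.3] true AND true AND false = false
[1.1.2] false OR false OR false = false
[1.1] true AND false = false
[1] NOT false = true
[root] NOT true = false
Overall: false → dropped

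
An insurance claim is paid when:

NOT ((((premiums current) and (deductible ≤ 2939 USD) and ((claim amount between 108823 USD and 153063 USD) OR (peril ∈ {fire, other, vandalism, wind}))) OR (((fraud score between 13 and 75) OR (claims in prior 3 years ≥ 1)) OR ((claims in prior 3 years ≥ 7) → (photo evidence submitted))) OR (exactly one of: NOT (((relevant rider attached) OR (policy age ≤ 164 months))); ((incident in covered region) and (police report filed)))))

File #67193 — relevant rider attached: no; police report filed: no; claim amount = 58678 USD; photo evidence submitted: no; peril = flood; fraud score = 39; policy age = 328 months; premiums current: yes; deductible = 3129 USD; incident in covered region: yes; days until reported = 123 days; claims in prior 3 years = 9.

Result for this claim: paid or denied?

Atomic conditions:
  premiums current: yes → true
  deductible ≤ 2939 USD: 3129 ≤ 2939 is false
  claim amount between 108823 USD and 153063 USD: 58678 in [108823, 153063] is false
  peril ∈ {fire, other, vandalism, wind}: flood is not in the set → false
  fraud score between 13 and 75: 39 in [13, 75] is true
  claims in prior 3 years ≥ 1: 9 ≥ 1 is true
  claims in prior 3 years ≥ 7: 9 ≥ 7 is true
  photo evidence submitted: no → false
  relevant rider attached: no → false
  policy age ≤ 164 months: 328 ≤ 164 is false
  incident in covered region: yes → true
  police report filed: no → false
Combine:
[1.1.3] false OR false = false
[1.1] true AND false AND false = false
[1.2.1] true OR true = true
[1.2.2] true → false = false
[1.2] true OR false = true
[1.3.1.1] false OR false = false
[1.3.1] NOT false = true
[1.3.2] true AND false = false
[1.3] exactly-one(true, false) = true
[1] false OR true OR true = true
[root] NOT true = false
Overall: false → denied

Denied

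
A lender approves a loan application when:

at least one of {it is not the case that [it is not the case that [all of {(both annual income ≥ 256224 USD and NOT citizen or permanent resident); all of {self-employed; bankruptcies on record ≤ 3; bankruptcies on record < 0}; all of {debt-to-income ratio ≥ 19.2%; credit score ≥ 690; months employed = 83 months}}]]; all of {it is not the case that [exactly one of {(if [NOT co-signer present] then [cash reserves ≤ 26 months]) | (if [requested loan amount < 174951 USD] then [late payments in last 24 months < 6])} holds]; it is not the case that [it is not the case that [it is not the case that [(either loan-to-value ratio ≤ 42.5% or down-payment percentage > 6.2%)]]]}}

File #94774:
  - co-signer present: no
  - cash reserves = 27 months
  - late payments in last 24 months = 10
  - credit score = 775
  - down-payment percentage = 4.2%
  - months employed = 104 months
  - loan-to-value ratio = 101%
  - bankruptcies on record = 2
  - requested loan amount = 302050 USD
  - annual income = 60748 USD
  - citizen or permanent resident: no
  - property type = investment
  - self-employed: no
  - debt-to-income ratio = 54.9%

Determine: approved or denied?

Atomic conditions:
  annual income ≥ 256224 USD: 60748 ≥ 256224 is false
  NOT citizen or permanent resident: no → true
  self-employed: no → false
  bankruptcies on record ≤ 3: 2 ≤ 3 is true
  bankruptcies on record < 0: 2 < 0 is false
  debt-to-income ratio ≥ 19.2%: 54.9 ≥ 19.2 is true
  credit score ≥ 690: 775 ≥ 690 is true
  months employed = 83 months: 104 == 83 is false
  NOT co-signer present: no → true
  cash reserves ≤ 26 months: 27 ≤ 26 is false
  requested loan amount < 174951 USD: 302050 < 174951 is false
  late payments in last 24 months < 6: 10 < 6 is false
  loan-to-value ratio ≤ 42.5%: 101 ≤ 42.5 is false
  down-payment percentage > 6.2%: 4.2 > 6.2 is false
Combine:
[1.1.1.1] false AND true = false
[1.1.1.2] false AND true AND false = false
[1.1.1.3] true AND true AND false = false
[1.1.1] false AND false AND false = false
[1.1] NOT false = true
[1] NOT true = false
[2.1.1.1] true → false = false
[2.1.1.2] false → false (antecedent false ⇒ implication holds) = true
[2.1.1] exactly-one(false, true) = true
[2.1] NOT true = false
[2.2.1.1.1] false OR false = false
[2.2.1.1] NOT false = true
[2.2.1] NOT true = false
[2.2] NOT false = true
[2] false AND true = false
[root] false OR false = false
Overall: false → denied

Denied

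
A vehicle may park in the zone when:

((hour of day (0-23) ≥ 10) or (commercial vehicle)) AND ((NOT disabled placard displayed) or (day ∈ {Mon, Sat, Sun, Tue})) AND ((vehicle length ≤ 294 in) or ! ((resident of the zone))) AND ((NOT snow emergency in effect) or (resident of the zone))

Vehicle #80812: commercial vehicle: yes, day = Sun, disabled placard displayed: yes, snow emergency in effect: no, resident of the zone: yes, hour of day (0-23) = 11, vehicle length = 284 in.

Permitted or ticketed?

Atomic conditions:
  hour of day (0-23) ≥ 10: 11 ≥ 10 is true
  commercial vehicle: yes → true
  NOT disabled placard displayed: yes → false
  day ∈ {Mon, Sat, Sun, Tue}: Sun is in the set → true
  vehicle length ≤ 294 in: 284 ≤ 294 is true
  resident of the zone: yes → true
  NOT snow emergency in effect: no → true
Combine:
[1] true OR true = true
[2] false OR true = true
[3.2] NOT true = false
[3] true OR false = true
[4] true OR true = true
[root] true AND true AND true AND true = true
Overall: true → permitted

Permitted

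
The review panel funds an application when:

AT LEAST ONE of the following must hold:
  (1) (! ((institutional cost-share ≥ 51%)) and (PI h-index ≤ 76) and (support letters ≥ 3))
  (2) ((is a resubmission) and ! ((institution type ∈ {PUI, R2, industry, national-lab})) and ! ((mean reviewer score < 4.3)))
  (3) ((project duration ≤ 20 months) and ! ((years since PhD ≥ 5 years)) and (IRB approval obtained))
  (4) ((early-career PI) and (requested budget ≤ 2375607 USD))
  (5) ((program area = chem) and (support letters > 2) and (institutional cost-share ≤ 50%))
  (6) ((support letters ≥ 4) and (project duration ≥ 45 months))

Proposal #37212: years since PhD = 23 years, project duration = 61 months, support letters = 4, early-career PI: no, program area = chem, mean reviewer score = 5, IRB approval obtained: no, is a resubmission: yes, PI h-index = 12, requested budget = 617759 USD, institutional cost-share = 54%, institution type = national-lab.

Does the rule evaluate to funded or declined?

Atomic conditions:
  institutional cost-share ≥ 51%: 54 ≥ 51 is true
  PI h-index ≤ 76: 12 ≤ 76 is true
  support letters ≥ 3: 4 ≥ 3 is true
  is a resubmission: yes → true
  institution type ∈ {PUI, R2, industry, national-lab}: national-lab is in the set → true
  mean reviewer score < 4.3: 5 < 4.3 is false
  project duration ≤ 20 months: 61 ≤ 20 is false
  years since PhD ≥ 5 years: 23 ≥ 5 is true
  IRB approval obtained: no → false
  early-career PI: no → false
  requested budget ≤ 2375607 USD: 617759 ≤ 2375607 is true
  program area = chem: chem == chem is true
  support letters > 2: 4 > 2 is true
  institutional cost-share ≤ 50%: 54 ≤ 50 is false
  support letters ≥ 4: 4 ≥ 4 is true
  project duration ≥ 45 months: 61 ≥ 45 is true
Combine:
[1.1] NOT true = false
[1] false AND true AND true = false
[2.2] NOT true = false
[2.3] NOT false = true
[2] true AND false AND true = false
[3.2] NOT true = false
[3] false AND false AND false = false
[4] false AND true = false
[5] true AND true AND false = false
[6] true AND true = true
[root] false OR false OR false OR false OR false OR true = true
Overall: true → funded

Funded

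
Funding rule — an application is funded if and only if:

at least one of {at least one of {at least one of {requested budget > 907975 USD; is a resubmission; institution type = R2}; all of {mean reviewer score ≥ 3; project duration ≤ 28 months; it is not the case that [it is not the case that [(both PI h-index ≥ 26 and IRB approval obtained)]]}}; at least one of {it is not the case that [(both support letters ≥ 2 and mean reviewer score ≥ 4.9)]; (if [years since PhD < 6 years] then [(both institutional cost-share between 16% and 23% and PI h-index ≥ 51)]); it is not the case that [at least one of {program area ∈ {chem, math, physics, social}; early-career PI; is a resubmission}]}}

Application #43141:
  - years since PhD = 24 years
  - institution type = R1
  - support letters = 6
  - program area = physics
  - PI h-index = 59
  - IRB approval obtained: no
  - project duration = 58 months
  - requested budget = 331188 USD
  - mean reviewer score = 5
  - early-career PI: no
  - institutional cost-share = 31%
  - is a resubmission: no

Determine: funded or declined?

Funded

Atomic conditions:
  requested budget > 907975 USD: 331188 > 907975 is false
  is a resubmission: no → false
  institution type = R2: R1 == R2 is false
  mean reviewer score ≥ 3: 5 ≥ 3 is true
  project duration ≤ 28 months: 58 ≤ 28 is false
  PI h-index ≥ 26: 59 ≥ 26 is true
  IRB approval obtained: no → false
  support letters ≥ 2: 6 ≥ 2 is true
  mean reviewer score ≥ 4.9: 5 ≥ 4.9 is true
  years since PhD < 6 years: 24 < 6 is false
  institutional cost-share between 16% and 23%: 31 in [16, 23] is false
  PI h-index ≥ 51: 59 ≥ 51 is true
  program area ∈ {chem, math, physics, social}: physics is in the set → true
  early-career PI: no → false
Combine:
[1.1] false OR false OR false = false
[1.2.3.1.1] true AND false = false
[1.2.3.1] NOT false = true
[1.2.3] NOT true = false
[1.2] true AND false AND false = false
[1] false OR false = false
[2.1.1] true AND true = true
[2.1] NOT true = false
[2.2.2] false AND true = false
[2.2] false → false (antecedent false ⇒ implication holds) = true
[2.3.1] true OR false OR false = true
[2.3] NOT true = false
[2] false OR true OR false = true
[root] false OR true = true
Overall: true → funded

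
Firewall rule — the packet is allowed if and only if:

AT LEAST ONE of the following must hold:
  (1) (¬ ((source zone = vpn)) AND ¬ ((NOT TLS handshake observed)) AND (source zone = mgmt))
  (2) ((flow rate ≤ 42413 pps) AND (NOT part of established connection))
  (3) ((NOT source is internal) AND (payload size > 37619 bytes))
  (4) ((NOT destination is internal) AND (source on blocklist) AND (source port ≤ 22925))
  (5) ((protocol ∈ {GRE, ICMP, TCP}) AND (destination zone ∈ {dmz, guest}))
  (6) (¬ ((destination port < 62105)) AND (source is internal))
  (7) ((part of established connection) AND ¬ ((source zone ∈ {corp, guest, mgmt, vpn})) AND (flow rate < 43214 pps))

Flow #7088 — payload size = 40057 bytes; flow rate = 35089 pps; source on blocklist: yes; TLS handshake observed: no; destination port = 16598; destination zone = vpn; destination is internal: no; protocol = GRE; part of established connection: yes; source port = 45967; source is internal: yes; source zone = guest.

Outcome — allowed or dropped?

Dropped

Atomic conditions:
  source zone = vpn: guest == vpn is false
  NOT TLS handshake observed: no → true
  source zone = mgmt: guest == mgmt is false
  flow rate ≤ 42413 pps: 35089 ≤ 42413 is true
  NOT part of established connection: yes → false
  NOT source is internal: yes → false
  payload size > 37619 bytes: 40057 > 37619 is true
  NOT destination is internal: no → true
  source on blocklist: yes → true
  source port ≤ 22925: 45967 ≤ 22925 is false
  protocol ∈ {GRE, ICMP, TCP}: GRE is in the set → true
  destination zone ∈ {dmz, guest}: vpn is not in the set → false
  destination port < 62105: 16598 < 62105 is true
  source is internal: yes → true
  part of established connection: yes → true
  source zone ∈ {corp, guest, mgmt, vpn}: guest is in the set → true
  flow rate < 43214 pps: 35089 < 43214 is true
Combine:
[1.1] NOT false = true
[1.2] NOT true = false
[1] true AND false AND false = false
[2] true AND false = false
[3] false AND true = false
[4] true AND true AND false = false
[5] true AND false = false
[6.1] NOT true = false
[6] false AND true = false
[7.2] NOT true = false
[7] true AND false AND true = false
[root] false OR false OR false OR false OR false OR false OR false = false
Overall: false → dropped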